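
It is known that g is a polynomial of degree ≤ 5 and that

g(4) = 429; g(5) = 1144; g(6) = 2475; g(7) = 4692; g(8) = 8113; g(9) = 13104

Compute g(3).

108

Write g(x) = ax^5 + bx^4 + cx³ + dx² + ex + p; the 6 given values yield a linear system in the 6 coefficients.
Solving, the leading coefficient vanishes, and g(x) = 2x^4 + x³ - 9x² - 3x + 9.
Then g(3) = 108.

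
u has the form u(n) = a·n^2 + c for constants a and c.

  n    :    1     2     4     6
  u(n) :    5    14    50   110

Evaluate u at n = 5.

From u(1) = 5 and u(2) = 14: 1a + c = 5 and 4a + c = 14.
Subtracting: 3a = 9, so a = 3; then c = 5 − 3·1 = 2.
So u(n) = 3n² + 2, and u(5) = 77.

77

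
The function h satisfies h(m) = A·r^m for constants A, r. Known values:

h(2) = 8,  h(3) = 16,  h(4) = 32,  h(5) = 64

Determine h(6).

128

Consecutive ratio: 16/8 = 2, and 32/16 = 2, so r = 2.
Then A·2^2 = 8 gives A = 2, and h(m) = 2·2^m.
h(6) = 2·2^6 = 128.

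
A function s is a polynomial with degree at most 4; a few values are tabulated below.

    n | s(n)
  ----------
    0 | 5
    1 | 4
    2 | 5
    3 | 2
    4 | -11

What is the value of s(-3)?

Write s(n) = an^4 + bn³ + cn² + dn + e; the 5 given values yield a linear system in the 5 coefficients.
Solving, the leading coefficient vanishes, and s(n) = -n³ + 4n² - 4n + 5.
Then s(-3) = 80.

80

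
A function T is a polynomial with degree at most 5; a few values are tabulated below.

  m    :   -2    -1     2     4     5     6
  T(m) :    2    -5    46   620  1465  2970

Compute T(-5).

935

Write T(m) = am^5 + bm^4 + cm³ + dm² + em + p; the 6 given values yield a linear system in the 6 coefficients.
Solving, the leading coefficient vanishes, and T(m) = 2m^4 + 2m³ - 2m² + 3m.
Then T(-5) = 935.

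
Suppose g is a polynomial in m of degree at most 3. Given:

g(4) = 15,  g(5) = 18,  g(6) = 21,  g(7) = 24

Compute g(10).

33

Write g(m) = am³ + bm² + cm + d; the 4 given values yield a linear system in the 4 coefficients.
Solving, the top 2 coefficients vanish, and g(m) = 3m + 3.
Then g(10) = 33.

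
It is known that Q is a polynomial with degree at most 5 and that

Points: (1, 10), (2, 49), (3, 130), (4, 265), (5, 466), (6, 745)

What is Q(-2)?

Write Q(n) = an^5 + bn^4 + cn³ + dn² + en + p; the 6 given values yield a linear system in the 6 coefficients.
Solving, the top 2 coefficients vanish, and Q(n) = 2n³ + 9n² - 2n + 1.
Then Q(-2) = 25.

25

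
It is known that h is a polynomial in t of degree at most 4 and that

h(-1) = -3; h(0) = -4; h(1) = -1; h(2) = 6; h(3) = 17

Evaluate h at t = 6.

Write h(t) = at^4 + bt³ + ct² + dt + e; the 5 given values yield a linear system in the 5 coefficients.
Solving, the top 2 coefficients vanish, and h(t) = 2t² + t - 4.
Then h(6) = 74.

74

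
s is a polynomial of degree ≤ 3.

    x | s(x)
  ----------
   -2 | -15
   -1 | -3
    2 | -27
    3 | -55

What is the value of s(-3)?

Write s(x) = ax³ + bx² + cx + d; the 4 given values yield a linear system in the 4 coefficients.
Solving, the leading coefficient vanishes, and s(x) = -5x² - 3x - 1.
Then s(-3) = -37.

-37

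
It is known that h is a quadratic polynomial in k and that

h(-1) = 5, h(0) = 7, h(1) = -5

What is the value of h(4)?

-125

Write h(k) = ak² + bk + c; the 3 given values yield a linear system in the 3 coefficients.
Solving, h(k) = -7k² - 5k + 7.
Then h(4) = -125.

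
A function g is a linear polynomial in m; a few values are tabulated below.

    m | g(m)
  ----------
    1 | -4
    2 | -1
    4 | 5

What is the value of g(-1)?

-10

Write g(m) = am + b; the 3 given values yield a linear system in the 2 coefficients.
Solving, g(m) = 3m - 7.
Then g(-1) = -10.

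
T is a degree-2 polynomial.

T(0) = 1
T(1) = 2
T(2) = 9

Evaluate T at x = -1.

Write T(x) = ax² + bx + c; the 3 given values yield a linear system in the 3 coefficients.
Solving, T(x) = 3x² - 2x + 1.
Then T(-1) = 6.

6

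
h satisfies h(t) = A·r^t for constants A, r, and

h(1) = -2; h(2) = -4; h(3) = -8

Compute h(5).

Consecutive ratio: -4/(-2) = 2, and -8/(-4) = 2, so r = 2.
Then A·2^1 = -2 gives A = -1, and h(t) = -1·2^t.
h(5) = -1·2^5 = -32.

-32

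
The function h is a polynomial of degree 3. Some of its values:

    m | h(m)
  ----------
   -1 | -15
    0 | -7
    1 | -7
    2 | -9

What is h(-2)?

Write h(m) = am³ + bm² + cm + d; the 4 given values yield a linear system in the 4 coefficients.
Solving, h(m) = m³ - 4m² + 3m - 7.
Then h(-2) = -37.

-37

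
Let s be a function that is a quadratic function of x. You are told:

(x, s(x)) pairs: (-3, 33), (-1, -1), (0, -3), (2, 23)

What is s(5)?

137

Write s(x) = ax² + bx + c; the 4 given values yield a linear system in the 3 coefficients.
Solving, s(x) = 5x² + 3x - 3.
Then s(5) = 137.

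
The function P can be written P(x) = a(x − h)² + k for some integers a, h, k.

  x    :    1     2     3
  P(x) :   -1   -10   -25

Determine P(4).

-46

First differences -9, -15; second difference -6 = 2a, so a = -3.
Expanding, the x-coefficient is −2ah = 6h; matching it to the data gives h = 0, and then k = 2.
So P(x) = -3(x + 0)² + 2.
P(4) = -3·4² + 2 = -46.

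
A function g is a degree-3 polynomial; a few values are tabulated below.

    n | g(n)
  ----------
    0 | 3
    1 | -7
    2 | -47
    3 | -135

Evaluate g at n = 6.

Write g(n) = an³ + bn² + cn + d; the 4 given values yield a linear system in the 4 coefficients.
Solving, g(n) = -3n³ - 6n² - n + 3.
Then g(6) = -867.

-867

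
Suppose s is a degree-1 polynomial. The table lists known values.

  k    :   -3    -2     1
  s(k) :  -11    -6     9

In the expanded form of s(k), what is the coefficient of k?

Write s(k) = ak + b; the 3 given values yield a linear system in the 2 coefficients.
Solving, s(k) = 5k + 4.
The coefficient of k is 5.

5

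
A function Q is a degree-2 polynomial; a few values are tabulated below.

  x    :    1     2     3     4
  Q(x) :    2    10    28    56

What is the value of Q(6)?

Write Q(x) = ax² + bx + c; the 4 given values yield a linear system in the 3 coefficients.
Solving, Q(x) = 5x² - 7x + 4.
Then Q(6) = 142.

142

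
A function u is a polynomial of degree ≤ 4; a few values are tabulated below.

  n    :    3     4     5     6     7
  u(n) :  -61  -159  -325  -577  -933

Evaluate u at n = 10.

First differences: -98, -166, -252, -356. Second differences: -68, -86, -104. Third differences: -18, -18.
Level-3 differences are constant, so u has degree 3.
Fitting a degree-3 polynomial gives u(n) = -3n³ + 2n² - n + 5.
Then u(10) = -2805.

-2805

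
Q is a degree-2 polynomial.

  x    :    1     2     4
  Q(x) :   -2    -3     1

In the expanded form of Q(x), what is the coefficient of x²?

Write Q(x) = ax² + bx + c; the 3 given values yield a linear system in the 3 coefficients.
Solving, Q(x) = x² - 4x + 1.
The coefficient of x² is 1.

1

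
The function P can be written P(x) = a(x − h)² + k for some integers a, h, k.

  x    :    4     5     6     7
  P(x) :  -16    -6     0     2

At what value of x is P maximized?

7

First differences 10, 6, 2; second difference -4 = 2a, so a = -2.
Expanding, the x-coefficient is −2ah = 4h; matching it to the data gives h = 7, and then k = 2.
So P(x) = -2(x − 7)² + 2.
Hence h = 7.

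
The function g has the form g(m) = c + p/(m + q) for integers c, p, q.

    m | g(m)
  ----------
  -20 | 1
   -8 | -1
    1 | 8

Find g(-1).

(g(m) − c)(m + q) = p for each data point; the three points give a linear system in c and q, then p follows.
Solving: c = 2, q = 2, p = 18, so g(m) = 2 + 18/(m + 2).
Then g(-1) = 2 + 18/1 = 20.

20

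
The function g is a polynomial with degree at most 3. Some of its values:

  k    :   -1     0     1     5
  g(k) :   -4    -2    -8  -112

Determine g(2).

-22

Write g(k) = ak³ + bk² + ck + d; the 4 given values yield a linear system in the 4 coefficients.
Solving, the leading coefficient vanishes, and g(k) = -4k² - 2k - 2.
Then g(2) = -22.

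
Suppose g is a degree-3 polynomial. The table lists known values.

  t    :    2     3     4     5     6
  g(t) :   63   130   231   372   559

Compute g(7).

First differences: 67, 101, 141, 187. Second differences: 34, 40, 46. Third differences: 6, 6.
Level-3 differences are constant, so g has degree 3.
Extending the table by one column gives the next first difference 239, so g(7) = 559 + 239 = 798.

798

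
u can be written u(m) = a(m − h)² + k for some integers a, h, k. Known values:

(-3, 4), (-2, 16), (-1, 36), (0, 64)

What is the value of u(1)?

100

First differences 12, 20, 28; second difference 8 = 2a, so a = 4.
Expanding, the m-coefficient is −2ah = -8h; matching it to the data gives h = -4, and then k = 0.
So u(m) = 4(m + 4)² + 0.
u(1) = 4·5² + 0 = 100.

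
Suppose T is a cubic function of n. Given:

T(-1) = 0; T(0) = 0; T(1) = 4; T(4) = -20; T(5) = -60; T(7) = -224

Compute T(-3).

Write T(n) = an³ + bn² + cn + d; the 6 given values yield a linear system in the 4 coefficients.
Solving, T(n) = -n³ + 2n² + 3n.
Then T(-3) = 36.

36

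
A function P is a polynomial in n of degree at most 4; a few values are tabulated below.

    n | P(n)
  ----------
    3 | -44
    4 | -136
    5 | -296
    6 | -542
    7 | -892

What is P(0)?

4

First differences: -92, -160, -246, -350. Second differences: -68, -86, -104. Third differences: -18, -18.
Level-3 differences are constant, so P has degree 3.
Fitting a degree-3 polynomial gives P(n) = -3n³ + 2n² + 5n + 4.
Then P(0) = 4.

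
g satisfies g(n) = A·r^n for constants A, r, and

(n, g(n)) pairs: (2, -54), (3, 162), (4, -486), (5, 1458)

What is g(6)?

Consecutive ratio: 162/(-54) = -3, and -486/162 = -3, so r = -3.
Then A·(-3)^2 = -54 gives A = -6, and g(n) = -6·(-3)^n.
g(6) = -6·(-3)^6 = -4374.

-4374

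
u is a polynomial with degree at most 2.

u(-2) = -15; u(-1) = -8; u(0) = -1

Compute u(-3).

-22

Write u(t) = at² + bt + c; the 3 given values yield a linear system in the 3 coefficients.
Solving, the leading coefficient vanishes, and u(t) = 7t - 1.
Then u(-3) = -22.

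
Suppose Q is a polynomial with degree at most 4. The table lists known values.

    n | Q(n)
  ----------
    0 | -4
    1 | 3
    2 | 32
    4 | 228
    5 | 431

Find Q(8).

1676

Write Q(n) = an^4 + bn³ + cn² + dn + e; the 5 given values yield a linear system in the 5 coefficients.
Solving, the leading coefficient vanishes, and Q(n) = 3n³ + 2n² + 2n - 4.
Then Q(8) = 1676.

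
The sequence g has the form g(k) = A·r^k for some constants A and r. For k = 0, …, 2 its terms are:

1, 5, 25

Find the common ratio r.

5

Consecutive ratio: 5/1 = 5, and 25/5 = 5, so r = 5.
Then A·5^0 = 1 gives A = 1, and g(k) = 1·5^k.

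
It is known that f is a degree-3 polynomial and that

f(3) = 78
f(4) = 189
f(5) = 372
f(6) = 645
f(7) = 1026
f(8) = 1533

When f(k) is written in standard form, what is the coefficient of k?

First differences: 111, 183, 273, 381, 507. Second differences: 72, 90, 108, 126. Third differences: 18, 18, 18.
Level-3 differences are constant, so f has degree 3.
Fitting a degree-3 polynomial gives f(k) = 3k³ - 3.
The coefficient of k is 0.

0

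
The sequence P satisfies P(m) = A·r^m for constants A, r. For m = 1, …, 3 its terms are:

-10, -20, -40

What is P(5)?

-160

Consecutive ratio: -20/(-10) = 2, and -40/(-20) = 2, so r = 2.
Then A·2^1 = -10 gives A = -5, and P(m) = -5·2^m.
P(5) = -5·2^5 = -160.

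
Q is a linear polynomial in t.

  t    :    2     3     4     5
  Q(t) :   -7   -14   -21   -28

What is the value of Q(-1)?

Write Q(t) = at + b; the 4 given values yield a linear system in the 2 coefficients.
Solving, Q(t) = -7t + 7.
Then Q(-1) = 14.

14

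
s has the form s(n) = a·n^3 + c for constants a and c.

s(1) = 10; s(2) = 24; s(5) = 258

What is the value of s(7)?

From s(1) = 10 and s(2) = 24: 1a + c = 10 and 8a + c = 24.
Subtracting: 7a = 14, so a = 2; then c = 10 − 2·1 = 8.
So s(n) = 2n³ + 8, and s(7) = 694.

694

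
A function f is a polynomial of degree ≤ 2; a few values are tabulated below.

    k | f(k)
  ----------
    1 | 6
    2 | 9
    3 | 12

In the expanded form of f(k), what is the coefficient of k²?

Write f(k) = ak² + bk + c; the 3 given values yield a linear system in the 3 coefficients.
Solving, the leading coefficient vanishes, and f(k) = 3k + 3.
The coefficient of k² is 0.

0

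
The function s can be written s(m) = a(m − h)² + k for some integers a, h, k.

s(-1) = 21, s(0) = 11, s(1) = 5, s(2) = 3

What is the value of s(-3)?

53

First differences -10, -6, -2; second difference 4 = 2a, so a = 2.
Expanding, the m-coefficient is −2ah = -4h; matching it to the data gives h = 2, and then k = 3.
So s(m) = 2(m − 2)² + 3.
s(-3) = 2·(-5)² + 3 = 53.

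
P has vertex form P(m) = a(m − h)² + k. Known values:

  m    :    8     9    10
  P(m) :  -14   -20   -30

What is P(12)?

First differences -6, -10; second difference -4 = 2a, so a = -2.
Expanding, the m-coefficient is −2ah = 4h; matching it to the data gives h = 7, and then k = -12.
So P(m) = -2(m − 7)² − 12.
P(12) = -2·5² − 12 = -62.

-62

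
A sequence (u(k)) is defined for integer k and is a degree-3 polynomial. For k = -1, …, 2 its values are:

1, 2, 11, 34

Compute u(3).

Write u(k) = ak³ + bk² + ck + d; the 4 given values yield a linear system in the 4 coefficients.
Solving, u(k) = k³ + 4k² + 4k + 2.
Then u(3) = 77.

77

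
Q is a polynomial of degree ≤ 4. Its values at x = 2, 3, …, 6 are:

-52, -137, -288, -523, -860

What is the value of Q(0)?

First differences: -85, -151, -235, -337. Second differences: -66, -84, -102. Third differences: -18, -18.
Level-3 differences are constant, so Q has degree 3.
Fitting a degree-3 polynomial gives Q(x) = -3x³ - 6x² + 2x - 8.
Then Q(0) = -8.

-8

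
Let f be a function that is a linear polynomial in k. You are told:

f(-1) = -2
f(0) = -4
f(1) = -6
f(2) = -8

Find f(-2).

Write f(k) = ak + b; the 4 given values yield a linear system in the 2 coefficients.
Solving, f(k) = -2k - 4.
Then f(-2) = 0.

0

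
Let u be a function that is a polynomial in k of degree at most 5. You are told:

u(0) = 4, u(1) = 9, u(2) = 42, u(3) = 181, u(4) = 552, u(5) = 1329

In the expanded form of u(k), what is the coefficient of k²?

Write u(k) = ak^5 + bk^4 + ck³ + dk² + ek + p; the 6 given values yield a linear system in the 6 coefficients.
Solving, the leading coefficient vanishes, and u(k) = 2k^4 + k³ - 3k² + 5k + 4.
The coefficient of k² is -3.

-3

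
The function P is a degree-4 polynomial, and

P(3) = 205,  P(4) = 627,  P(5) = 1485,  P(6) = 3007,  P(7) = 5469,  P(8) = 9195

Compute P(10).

21975

First differences: 422, 858, 1522, 2462, 3726. Second differences: 436, 664, 940, 1264. Third differences: 228, 276, 324. Fourth differences: 48, 48.
Level-4 differences are constant, so P has degree 4.
Fitting a degree-4 polynomial gives P(k) = 2k^4 + 2k³ - 2k - 5.
Then P(10) = 21975.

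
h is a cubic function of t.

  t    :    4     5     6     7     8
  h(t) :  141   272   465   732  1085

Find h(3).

First differences: 131, 193, 267, 353. Second differences: 62, 74, 86. Third differences: 12, 12.
Level-3 differences are constant, so h has degree 3.
Fitting a degree-3 polynomial gives h(t) = 2t³ + t² - 3.
Then h(3) = 60.

60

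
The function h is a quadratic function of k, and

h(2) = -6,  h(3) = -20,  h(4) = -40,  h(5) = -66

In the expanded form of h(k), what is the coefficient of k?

1

First differences: -14, -20, -26. Second differences: -6, -6.
Level-2 differences are constant, so h has degree 2.
Fitting a degree-2 polynomial gives h(k) = -3k² + k + 4.
The coefficient of k is 1.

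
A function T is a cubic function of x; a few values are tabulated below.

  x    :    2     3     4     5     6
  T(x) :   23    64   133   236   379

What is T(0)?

1

Write T(x) = ax³ + bx² + cx + d; the 5 given values yield a linear system in the 4 coefficients.
Solving, T(x) = x³ + 5x² - 3x + 1.
The constant term is T(0) = 1.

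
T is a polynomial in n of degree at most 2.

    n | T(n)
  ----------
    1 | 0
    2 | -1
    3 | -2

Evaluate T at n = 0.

1

First differences: -1, -1.
Level-1 differences are constant, so T has degree 1.
Fitting a degree-1 polynomial gives T(n) = -n + 1.
Then T(0) = 1.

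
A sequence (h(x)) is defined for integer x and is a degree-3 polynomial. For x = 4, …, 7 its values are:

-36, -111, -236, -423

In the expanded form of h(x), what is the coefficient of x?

2

Write h(x) = ax³ + bx² + cx + d; the 4 given values yield a linear system in the 4 coefficients.
Solving, h(x) = -2x³ + 5x² + 2x + 4.
The coefficient of x is 2.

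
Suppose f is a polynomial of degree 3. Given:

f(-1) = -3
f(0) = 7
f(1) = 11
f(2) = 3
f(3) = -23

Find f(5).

Write f(n) = an³ + bn² + cn + d; the 5 given values yield a linear system in the 4 coefficients.
Solving, f(n) = -n³ - 3n² + 8n + 7.
Then f(5) = -153.

-153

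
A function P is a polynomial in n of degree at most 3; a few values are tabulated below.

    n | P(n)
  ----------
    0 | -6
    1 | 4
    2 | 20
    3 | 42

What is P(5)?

104

Write P(n) = an³ + bn² + cn + d; the 4 given values yield a linear system in the 4 coefficients.
Solving, the leading coefficient vanishes, and P(n) = 3n² + 7n - 6.
Then P(5) = 104.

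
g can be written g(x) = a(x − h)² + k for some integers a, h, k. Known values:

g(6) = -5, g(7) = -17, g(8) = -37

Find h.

5

First differences -12, -20; second difference -8 = 2a, so a = -4.
Expanding, the x-coefficient is −2ah = 8h; matching it to the data gives h = 5, and then k = -1.
So g(x) = -4(x − 5)² − 1.
Hence h = 5.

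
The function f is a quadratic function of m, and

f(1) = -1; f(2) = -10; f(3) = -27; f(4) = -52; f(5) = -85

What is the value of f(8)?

First differences: -9, -17, -25, -33. Second differences: -8, -8, -8.
Level-2 differences are constant, so f has degree 2.
Fitting a degree-2 polynomial gives f(m) = -4m² + 3m.
Then f(8) = -232.

-232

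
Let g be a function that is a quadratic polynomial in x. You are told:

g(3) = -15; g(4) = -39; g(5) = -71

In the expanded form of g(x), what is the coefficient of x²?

Write g(x) = ax² + bx + c; the 3 given values yield a linear system in the 3 coefficients.
Solving, g(x) = -4x² + 4x + 9.
The coefficient of x² is -4.

-4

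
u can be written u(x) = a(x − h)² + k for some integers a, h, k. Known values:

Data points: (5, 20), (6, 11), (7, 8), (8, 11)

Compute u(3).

First differences -9, -3, 3; second difference 6 = 2a, so a = 3.
Expanding, the x-coefficient is −2ah = -6h; matching it to the data gives h = 7, and then k = 8.
So u(x) = 3(x − 7)² + 8.
u(3) = 3·(-4)² + 8 = 56.

56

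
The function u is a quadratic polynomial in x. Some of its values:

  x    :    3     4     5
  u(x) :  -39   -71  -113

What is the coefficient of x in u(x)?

3

Write u(x) = ax² + bx + c; the 3 given values yield a linear system in the 3 coefficients.
Solving, u(x) = -5x² + 3x - 3.
The coefficient of x is 3.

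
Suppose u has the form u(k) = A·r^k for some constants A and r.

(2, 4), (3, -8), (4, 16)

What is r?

-2

Consecutive ratio: -8/4 = -2, and 16/(-8) = -2, so r = -2.
Then A·(-2)^2 = 4 gives A = 1, and u(k) = 1·(-2)^k.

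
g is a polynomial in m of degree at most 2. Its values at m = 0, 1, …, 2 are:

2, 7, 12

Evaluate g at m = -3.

-13

Write g(m) = am² + bm + c; the 3 given values yield a linear system in the 3 coefficients.
Solving, the leading coefficient vanishes, and g(m) = 5m + 2.
Then g(-3) = -13.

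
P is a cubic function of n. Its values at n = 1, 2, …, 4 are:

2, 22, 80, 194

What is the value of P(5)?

382

Write P(n) = an³ + bn² + cn + d; the 4 given values yield a linear system in the 4 coefficients.
Solving, P(n) = 3n³ + n² - 4n + 2.
Then P(5) = 382.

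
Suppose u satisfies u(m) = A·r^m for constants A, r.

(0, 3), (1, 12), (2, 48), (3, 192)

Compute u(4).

Consecutive ratio: 12/3 = 4, and 48/12 = 4, so r = 4.
Then A·4^0 = 3 gives A = 3, and u(m) = 3·4^m.
u(4) = 3·4^4 = 768.

768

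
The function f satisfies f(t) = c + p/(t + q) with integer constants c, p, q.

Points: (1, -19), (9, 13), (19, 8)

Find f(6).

21

(f(t) − c)(t + q) = p for each data point; the three points give a linear system in c and q, then p follows.
Solving: c = 5, q = -3, p = 48, so f(t) = 5 + 48/(t − 3).
Then f(6) = 5 + 48/3 = 21.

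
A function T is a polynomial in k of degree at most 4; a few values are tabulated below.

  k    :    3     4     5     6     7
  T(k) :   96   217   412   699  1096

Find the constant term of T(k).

Write T(k) = ak^4 + bk³ + ck² + dk + e; the 5 given values yield a linear system in the 5 coefficients.
Solving, the leading coefficient vanishes, and T(k) = 3k³ + k² + 3k - 3.
The constant term is T(0) = -3.

-3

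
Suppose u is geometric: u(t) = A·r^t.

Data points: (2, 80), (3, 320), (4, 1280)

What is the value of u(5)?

Consecutive ratio: 320/80 = 4, and 1280/320 = 4, so r = 4.
Then A·4^2 = 80 gives A = 5, and u(t) = 5·4^t.
u(5) = 5·4^5 = 5120.

5120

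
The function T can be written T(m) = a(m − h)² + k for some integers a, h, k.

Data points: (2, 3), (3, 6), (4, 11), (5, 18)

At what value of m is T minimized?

1

First differences 3, 5, 7; second difference 2 = 2a, so a = 1.
Expanding, the m-coefficient is −2ah = -2h; matching it to the data gives h = 1, and then k = 2.
So T(m) = 1(m − 1)² + 2.
Hence h = 1.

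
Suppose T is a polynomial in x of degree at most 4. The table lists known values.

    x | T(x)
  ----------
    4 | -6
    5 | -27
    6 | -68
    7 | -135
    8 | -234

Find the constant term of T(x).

-2

Write T(x) = ax^4 + bx³ + cx² + dx + e; the 5 given values yield a linear system in the 5 coefficients.
Solving, the leading coefficient vanishes, and T(x) = -x³ + 5x² - 5x - 2.
The constant term is T(0) = -2.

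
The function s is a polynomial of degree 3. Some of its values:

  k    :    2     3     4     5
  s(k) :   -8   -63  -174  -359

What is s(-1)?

1

Write s(k) = ak³ + bk² + ck + d; the 4 given values yield a linear system in the 4 coefficients.
Solving, s(k) = -3k³ - k² + 7k + 6.
Then s(-1) = 1.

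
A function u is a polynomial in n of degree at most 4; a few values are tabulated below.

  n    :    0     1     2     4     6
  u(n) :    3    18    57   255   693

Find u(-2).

-3

Write u(n) = an^4 + bn³ + cn² + dn + e; the 5 given values yield a linear system in the 5 coefficients.
Solving, the leading coefficient vanishes, and u(n) = 2n³ + 6n² + 7n + 3.
Then u(-2) = -3.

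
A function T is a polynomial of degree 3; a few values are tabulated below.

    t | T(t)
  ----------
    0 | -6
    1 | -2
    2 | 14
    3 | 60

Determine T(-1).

Write T(t) = at³ + bt² + ct + d; the 4 given values yield a linear system in the 4 coefficients.
Solving, T(t) = 3t³ - 3t² + 4t - 6.
Then T(-1) = -16.

-16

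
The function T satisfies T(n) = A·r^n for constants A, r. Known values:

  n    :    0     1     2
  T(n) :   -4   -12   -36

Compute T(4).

Consecutive ratio: -12/(-4) = 3, and -36/(-12) = 3, so r = 3.
Then A·3^0 = -4 gives A = -4, and T(n) = -4·3^n.
T(4) = -4·3^4 = -324.

-324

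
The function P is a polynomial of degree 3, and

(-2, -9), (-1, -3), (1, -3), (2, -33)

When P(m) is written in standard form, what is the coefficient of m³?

Write P(m) = am³ + bm² + cm + d; the 4 given values yield a linear system in the 4 coefficients.
Solving, P(m) = -2m³ - 6m² + 2m + 3.
The coefficient of m³ is -2.

-2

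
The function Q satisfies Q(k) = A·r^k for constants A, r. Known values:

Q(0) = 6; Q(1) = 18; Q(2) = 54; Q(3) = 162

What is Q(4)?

Consecutive ratio: 18/6 = 3, and 54/18 = 3, so r = 3.
Then A·3^0 = 6 gives A = 6, and Q(k) = 6·3^k.
Q(4) = 6·3^4 = 486.

486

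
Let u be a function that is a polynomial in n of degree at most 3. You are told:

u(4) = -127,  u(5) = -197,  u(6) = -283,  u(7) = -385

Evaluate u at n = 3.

-73

First differences: -70, -86, -102. Second differences: -16, -16.
Level-2 differences are constant, so u has degree 2.
Fitting a degree-2 polynomial gives u(n) = -8n² + 2n - 7.
Then u(3) = -73.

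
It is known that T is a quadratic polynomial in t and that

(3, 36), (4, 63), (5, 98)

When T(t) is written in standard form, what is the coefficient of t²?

4

Write T(t) = at² + bt + c; the 3 given values yield a linear system in the 3 coefficients.
Solving, T(t) = 4t² - t + 3.
The coefficient of t² is 4.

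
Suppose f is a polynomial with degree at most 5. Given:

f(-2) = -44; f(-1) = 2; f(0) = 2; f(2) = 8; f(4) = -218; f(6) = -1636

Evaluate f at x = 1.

4

Write f(x) = ax^5 + bx^4 + cx³ + dx² + ex + p; the 6 given values yield a linear system in the 6 coefficients.
Solving, the leading coefficient vanishes, and f(x) = -2x^4 + 4x³ + 3x² - 3x + 2.
Then f(1) = 4.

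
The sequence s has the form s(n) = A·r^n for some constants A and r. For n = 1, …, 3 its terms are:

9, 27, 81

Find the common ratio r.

3

Consecutive ratio: 27/9 = 3, and 81/27 = 3, so r = 3.
Then A·3^1 = 9 gives A = 3, and s(n) = 3·3^n.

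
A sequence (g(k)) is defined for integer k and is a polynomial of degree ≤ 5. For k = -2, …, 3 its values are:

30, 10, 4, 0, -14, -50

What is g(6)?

First differences: -20, -6, -4, -14, -36. Second differences: 14, 2, -10, -22. Third differences: -12, -12, -12.
Level-3 differences are constant, so g has degree 3.
Fitting a degree-3 polynomial gives g(k) = -2k³ + k² - 3k + 4.
Then g(6) = -410.

-410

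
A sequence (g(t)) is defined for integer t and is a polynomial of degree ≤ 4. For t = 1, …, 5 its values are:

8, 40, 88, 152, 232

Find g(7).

440

Write g(t) = at^4 + bt³ + ct² + dt + e; the 5 given values yield a linear system in the 5 coefficients.
Solving, the top 2 coefficients vanish, and g(t) = 8t² + 8t - 8.
Then g(7) = 440.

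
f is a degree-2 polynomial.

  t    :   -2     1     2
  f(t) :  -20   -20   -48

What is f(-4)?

-90

Write f(t) = at² + bt + c; the 3 given values yield a linear system in the 3 coefficients.
Solving, f(t) = -7t² - 7t - 6.
Then f(-4) = -90.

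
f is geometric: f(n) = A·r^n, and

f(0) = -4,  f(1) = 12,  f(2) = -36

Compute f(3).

108

Consecutive ratio: 12/(-4) = -3, and -36/12 = -3, so r = -3.
Then A·(-3)^0 = -4 gives A = -4, and f(n) = -4·(-3)^n.
f(3) = -4·(-3)^3 = 108.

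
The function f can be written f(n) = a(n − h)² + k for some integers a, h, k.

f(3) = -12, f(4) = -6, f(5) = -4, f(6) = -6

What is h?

First differences 6, 2, -2; second difference -4 = 2a, so a = -2.
Expanding, the n-coefficient is −2ah = 4h; matching it to the data gives h = 5, and then k = -4.
So f(n) = -2(n − 5)² − 4.
Hence h = 5.

5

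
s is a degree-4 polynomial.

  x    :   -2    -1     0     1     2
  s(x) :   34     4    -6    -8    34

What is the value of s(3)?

Write s(x) = ax^4 + bx³ + cx² + dx + e; the 5 given values yield a linear system in the 5 coefficients.
Solving, s(x) = 2x^4 + 2x³ + 2x² - 8x - 6.
Then s(3) = 204.

204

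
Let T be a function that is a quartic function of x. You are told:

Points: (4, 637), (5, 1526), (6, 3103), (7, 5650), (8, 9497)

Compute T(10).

Write T(x) = ax^4 + bx³ + cx² + dx + e; the 5 given values yield a linear system in the 5 coefficients.
Solving, T(x) = 2x^4 + 3x³ - 3x² - 5x + 1.
Then T(10) = 22651.

22651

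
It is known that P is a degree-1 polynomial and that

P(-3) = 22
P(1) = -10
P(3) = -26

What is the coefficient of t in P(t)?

Write P(t) = at + b; the 3 given values yield a linear system in the 2 coefficients.
Solving, P(t) = -8t - 2.
The coefficient of t is -8.

-8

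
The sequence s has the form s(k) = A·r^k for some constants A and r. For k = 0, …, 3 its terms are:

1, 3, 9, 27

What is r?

Consecutive ratio: 3/1 = 3, and 9/3 = 3, so r = 3.
Then A·3^0 = 1 gives A = 1, and s(k) = 1·3^k.

3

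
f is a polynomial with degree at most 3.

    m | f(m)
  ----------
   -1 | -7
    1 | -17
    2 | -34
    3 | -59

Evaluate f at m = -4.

Write f(m) = am³ + bm² + cm + d; the 4 given values yield a linear system in the 4 coefficients.
Solving, the leading coefficient vanishes, and f(m) = -4m² - 5m - 8.
Then f(-4) = -52.

-52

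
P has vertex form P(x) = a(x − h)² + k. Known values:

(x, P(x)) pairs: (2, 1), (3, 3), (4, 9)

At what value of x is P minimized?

First differences 2, 6; second difference 4 = 2a, so a = 2.
Expanding, the x-coefficient is −2ah = -4h; matching it to the data gives h = 2, and then k = 1.
So P(x) = 2(x − 2)² + 1.
Hence h = 2.

2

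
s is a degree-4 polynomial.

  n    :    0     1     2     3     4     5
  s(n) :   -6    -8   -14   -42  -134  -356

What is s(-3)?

-204

First differences: -2, -6, -28, -92, -222. Second differences: -4, -22, -64, -130. Third differences: -18, -42, -66. Fourth differences: -24, -24.
Level-4 differences are constant, so s has degree 4.
Fitting a degree-4 polynomial gives s(n) = -n^4 + 3n³ - 4n² - 6.
Then s(-3) = -204.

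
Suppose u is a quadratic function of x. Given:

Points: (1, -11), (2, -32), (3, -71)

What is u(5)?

Write u(x) = ax² + bx + c; the 3 given values yield a linear system in the 3 coefficients.
Solving, u(x) = -9x² + 6x - 8.
Then u(5) = -203.

-203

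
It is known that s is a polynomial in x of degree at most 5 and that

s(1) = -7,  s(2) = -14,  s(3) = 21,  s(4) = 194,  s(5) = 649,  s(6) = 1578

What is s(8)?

5866

First differences: -7, 35, 173, 455, 929. Second differences: 42, 138, 282, 474. Third differences: 96, 144, 192. Fourth differences: 48, 48.
Level-4 differences are constant, so s has degree 4.
Fitting a degree-4 polynomial gives s(x) = 2x^4 - 4x³ - 5x² + 6x - 6.
Then s(8) = 5866.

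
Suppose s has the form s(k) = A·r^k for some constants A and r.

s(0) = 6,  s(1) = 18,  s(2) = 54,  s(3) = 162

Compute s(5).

Consecutive ratio: 18/6 = 3, and 54/18 = 3, so r = 3.
Then A·3^0 = 6 gives A = 6, and s(k) = 6·3^k.
s(5) = 6·3^5 = 1458.

1458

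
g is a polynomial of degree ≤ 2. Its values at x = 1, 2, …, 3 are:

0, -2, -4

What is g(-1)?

Write g(x) = ax² + bx + c; the 3 given values yield a linear system in the 3 coefficients.
Solving, the leading coefficient vanishes, and g(x) = -2x + 2.
Then g(-1) = 4.

4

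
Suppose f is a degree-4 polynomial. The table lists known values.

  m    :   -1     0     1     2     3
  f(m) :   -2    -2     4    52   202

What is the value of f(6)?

2224

Write f(m) = am^4 + bm³ + cm² + dm + e; the 5 given values yield a linear system in the 5 coefficients.
Solving, f(m) = m^4 + 4m³ + 2m² - m - 2.
Then f(6) = 2224.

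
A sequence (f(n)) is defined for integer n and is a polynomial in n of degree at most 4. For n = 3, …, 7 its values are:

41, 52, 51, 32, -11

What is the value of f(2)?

24

First differences: 11, -1, -19, -43. Second differences: -12, -18, -24. Third differences: -6, -6.
Level-3 differences are constant, so f has degree 3.
Fitting a degree-3 polynomial gives f(n) = -n³ + 6n² + 6n - 4.
Then f(2) = 24.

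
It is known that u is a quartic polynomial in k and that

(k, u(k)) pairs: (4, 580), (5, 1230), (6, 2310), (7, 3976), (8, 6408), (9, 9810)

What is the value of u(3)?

228

First differences: 650, 1080, 1666, 2432, 3402. Second differences: 430, 586, 766, 970. Third differences: 156, 180, 204. Fourth differences: 24, 24.
Level-4 differences are constant, so u has degree 4.
Fitting a degree-4 polynomial gives u(k) = k^4 + 4k³ + 4k² + k.
Then u(3) = 228.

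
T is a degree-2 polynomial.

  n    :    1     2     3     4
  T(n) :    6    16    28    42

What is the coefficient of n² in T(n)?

1

Write T(n) = an² + bn + c; the 4 given values yield a linear system in the 3 coefficients.
Solving, T(n) = n² + 7n - 2.
The coefficient of n² is 1.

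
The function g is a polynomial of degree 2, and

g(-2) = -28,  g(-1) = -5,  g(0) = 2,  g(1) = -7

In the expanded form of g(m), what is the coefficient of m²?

First differences: 23, 7, -9. Second differences: -16, -16.
Level-2 differences are constant, so g has degree 2.
Fitting a degree-2 polynomial gives g(m) = -8m² - m + 2.
The coefficient of m² is -8.

-8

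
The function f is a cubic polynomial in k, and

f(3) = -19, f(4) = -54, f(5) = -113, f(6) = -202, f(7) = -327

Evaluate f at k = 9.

-709

Write f(k) = ak³ + bk² + ck + d; the 5 given values yield a linear system in the 4 coefficients.
Solving, f(k) = -k³ + 2k + 2.
Then f(9) = -709.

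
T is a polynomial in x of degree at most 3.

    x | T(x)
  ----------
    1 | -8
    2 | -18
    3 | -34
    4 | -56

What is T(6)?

First differences: -10, -16, -22. Second differences: -6, -6.
Level-2 differences are constant, so T has degree 2.
Fitting a degree-2 polynomial gives T(x) = -3x² - x - 4.
Then T(6) = -118.

-118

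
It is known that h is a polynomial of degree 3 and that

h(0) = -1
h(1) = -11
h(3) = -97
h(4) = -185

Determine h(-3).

Write h(t) = at³ + bt² + ct + d; the 4 given values yield a linear system in the 4 coefficients.
Solving, h(t) = -t³ - 7t² - 2t - 1.
Then h(-3) = -31.

-31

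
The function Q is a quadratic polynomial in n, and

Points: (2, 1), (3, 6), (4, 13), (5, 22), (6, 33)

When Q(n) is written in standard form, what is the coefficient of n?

0

First differences: 5, 7, 9, 11. Second differences: 2, 2, 2.
Level-2 differences are constant, so Q has degree 2.
Fitting a degree-2 polynomial gives Q(n) = n² - 3.
The coefficient of n is 0.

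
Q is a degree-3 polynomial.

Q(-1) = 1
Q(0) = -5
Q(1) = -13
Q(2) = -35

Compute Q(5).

Write Q(t) = at³ + bt² + ct + d; the 4 given values yield a linear system in the 4 coefficients.
Solving, Q(t) = -2t³ - t² - 5t - 5.
Then Q(5) = -305.

-305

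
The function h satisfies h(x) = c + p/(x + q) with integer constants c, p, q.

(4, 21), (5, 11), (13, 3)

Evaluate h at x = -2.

(h(x) − c)(x + q) = p for each data point; the three points give a linear system in c and q, then p follows.
Solving: c = 1, q = -3, p = 20, so h(x) = 1 + 20/(x − 3).
Then h(-2) = 1 + 20/(-5) = -3.

-3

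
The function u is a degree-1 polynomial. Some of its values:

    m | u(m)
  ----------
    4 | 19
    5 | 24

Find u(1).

4

Write u(m) = am + b; the 2 given values yield a linear system in the 2 coefficients.
Solving, u(m) = 5m - 1.
Then u(1) = 4.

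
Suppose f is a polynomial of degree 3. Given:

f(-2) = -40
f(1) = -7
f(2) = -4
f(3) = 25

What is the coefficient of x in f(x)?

Write f(x) = ax³ + bx² + cx + d; the 4 given values yield a linear system in the 4 coefficients.
Solving, f(x) = 3x³ - 5x² - 3x - 2.
The coefficient of x is -3.

-3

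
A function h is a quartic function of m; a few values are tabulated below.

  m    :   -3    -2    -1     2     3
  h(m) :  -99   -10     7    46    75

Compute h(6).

Write h(m) = am^4 + bm³ + cm² + dm + e; the 5 given values yield a linear system in the 5 coefficients.
Solving, h(m) = -m^4 + 3m³ + 7m² + 2m + 6.
Then h(6) = -378.

-378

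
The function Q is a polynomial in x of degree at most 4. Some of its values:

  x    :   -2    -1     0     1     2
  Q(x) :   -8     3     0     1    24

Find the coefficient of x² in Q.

Write Q(x) = ax^4 + bx³ + cx² + dx + e; the 5 given values yield a linear system in the 5 coefficients.
Solving, the leading coefficient vanishes, and Q(x) = 3x³ + 2x² - 4x.
The coefficient of x² is 2.

2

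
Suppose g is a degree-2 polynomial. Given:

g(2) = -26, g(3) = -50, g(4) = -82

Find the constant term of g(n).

-2

Write g(n) = an² + bn + c; the 3 given values yield a linear system in the 3 coefficients.
Solving, g(n) = -4n² - 4n - 2.
The constant term is g(0) = -2.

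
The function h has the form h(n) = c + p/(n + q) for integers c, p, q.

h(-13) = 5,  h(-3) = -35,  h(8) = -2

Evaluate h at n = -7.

(h(n) − c)(n + q) = p for each data point; the three points give a linear system in c and q, then p follows.
Solving: c = 1, q = 4, p = -36, so h(n) = 1 − 36/(n + 4).
Then h(-7) = 1 − 36/(-3) = 13.

13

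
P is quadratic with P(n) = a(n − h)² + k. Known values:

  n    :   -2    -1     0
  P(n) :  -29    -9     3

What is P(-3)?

First differences 20, 12; second difference -8 = 2a, so a = -4.
Expanding, the n-coefficient is −2ah = 8h; matching it to the data gives h = 1, and then k = 7.
So P(n) = -4(n − 1)² + 7.
P(-3) = -4·(-4)² + 7 = -57.

-57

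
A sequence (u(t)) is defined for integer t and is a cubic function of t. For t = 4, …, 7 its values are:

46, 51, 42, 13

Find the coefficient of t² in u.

8

Write u(t) = at³ + bt² + ct + d; the 4 given values yield a linear system in the 4 coefficients.
Solving, u(t) = -t³ + 8t² - 6t + 6.
The coefficient of t² is 8.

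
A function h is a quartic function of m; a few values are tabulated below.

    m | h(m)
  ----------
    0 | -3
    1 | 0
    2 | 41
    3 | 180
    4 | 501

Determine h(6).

2145

Write h(m) = am^4 + bm³ + cm² + dm + e; the 5 given values yield a linear system in the 5 coefficients.
Solving, h(m) = m^4 + 4m³ - 2m - 3.
Then h(6) = 2145.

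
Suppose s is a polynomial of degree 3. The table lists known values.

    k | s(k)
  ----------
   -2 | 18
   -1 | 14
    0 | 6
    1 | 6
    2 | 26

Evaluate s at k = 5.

326

First differences: -4, -8, 0, 20. Second differences: -4, 8, 20. Third differences: 12, 12.
Level-3 differences are constant, so s has degree 3.
Fitting a degree-3 polynomial gives s(k) = 2k³ + 4k² - 6k + 6.
Then s(5) = 326.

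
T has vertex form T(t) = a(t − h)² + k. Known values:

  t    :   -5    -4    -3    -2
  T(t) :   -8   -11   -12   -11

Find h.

-3

First differences -3, -1, 1; second difference 2 = 2a, so a = 1.
Expanding, the t-coefficient is −2ah = -2h; matching it to the data gives h = -3, and then k = -12.
So T(t) = 1(t + 3)² − 12.
Hence h = -3.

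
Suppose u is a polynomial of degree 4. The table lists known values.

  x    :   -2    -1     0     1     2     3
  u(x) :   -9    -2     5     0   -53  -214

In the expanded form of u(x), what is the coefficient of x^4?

First differences: 7, 7, -5, -53, -161. Second differences: 0, -12, -48, -108. Third differences: -12, -36, -60. Fourth differences: -24, -24.
Level-4 differences are constant, so u has degree 4.
Fitting a degree-4 polynomial gives u(x) = -x^4 - 4x³ - 5x² + 5x + 5.
The coefficient of x^4 is -1.

-1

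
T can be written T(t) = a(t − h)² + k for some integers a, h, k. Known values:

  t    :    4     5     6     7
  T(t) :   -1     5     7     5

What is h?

First differences 6, 2, -2; second difference -4 = 2a, so a = -2.
Expanding, the t-coefficient is −2ah = 4h; matching it to the data gives h = 6, and then k = 7.
So T(t) = -2(t − 6)² + 7.
Hence h = 6.

6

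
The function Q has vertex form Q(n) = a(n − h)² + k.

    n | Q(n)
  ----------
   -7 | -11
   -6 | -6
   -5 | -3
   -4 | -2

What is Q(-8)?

First differences 5, 3, 1; second difference -2 = 2a, so a = -1.
Expanding, the n-coefficient is −2ah = 2h; matching it to the data gives h = -4, and then k = -2.
So Q(n) = -1(n + 4)² − 2.
Q(-8) = -1·(-4)² − 2 = -18.

-18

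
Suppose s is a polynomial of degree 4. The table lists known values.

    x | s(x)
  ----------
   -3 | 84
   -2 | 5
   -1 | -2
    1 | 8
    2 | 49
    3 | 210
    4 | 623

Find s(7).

Write s(x) = ax^4 + bx³ + cx² + dx + e; the 7 given values yield a linear system in the 5 coefficients.
Solving, s(x) = 2x^4 + 2x³ - 2x² + 3x + 3.
Then s(7) = 5414.

5414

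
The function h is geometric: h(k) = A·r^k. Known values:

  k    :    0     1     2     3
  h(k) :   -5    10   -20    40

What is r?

-2

Consecutive ratio: 10/(-5) = -2, and -20/10 = -2, so r = -2.
Then A·(-2)^0 = -5 gives A = -5, and h(k) = -5·(-2)^k.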